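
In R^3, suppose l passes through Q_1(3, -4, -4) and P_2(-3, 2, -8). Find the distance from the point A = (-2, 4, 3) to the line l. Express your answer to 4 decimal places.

10.4686

A direction vector for l is P_2 − Q_1 = (-6, 6, -4).
Taking (3, -4, -4) on l with direction v = (-6, 6, -4): w = A − (3, -4, -4) = (-5, 8, 7), and w × v = (-74, -62, 18).
Distance = |w × v| / |v| = √9644 / √88 ≈ 10.4686.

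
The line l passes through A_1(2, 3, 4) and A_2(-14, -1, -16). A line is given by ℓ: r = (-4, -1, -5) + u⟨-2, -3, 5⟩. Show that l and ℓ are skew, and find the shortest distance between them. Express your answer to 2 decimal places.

2.41

A direction vector for l is A_2 − A_1 = (-16, -4, -20).
Common perpendicular direction n = (-16, -4, -20) × (-2, -3, 5) = (-80, 120, 40).
With w = (-4, -1, -5) − (2, 3, 4) = (-6, -4, -9), w · n = -360.
Since n ≠ 0 the lines are not parallel, and w · n = -360 ≠ 0 so they do not intersect; hence they are skew.
Distance = |w · n| / |n| = |-360| / √22400 ≈ 2.41.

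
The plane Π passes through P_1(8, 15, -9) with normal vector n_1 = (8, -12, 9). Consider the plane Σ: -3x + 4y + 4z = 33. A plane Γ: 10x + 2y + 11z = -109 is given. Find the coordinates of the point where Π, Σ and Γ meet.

Π: n_1·r = n_1·P_1 gives 8x - 12y + 9z = -197.
Solving the 3×3 linear system 8x - 12y + 9z = -197, -3x + 4y + 4z = 33, 10x + 2y + 11z = -109 (e.g. by elimination or Cramer's rule, determinant = -1002) gives (-7, 8, -5).

(-7, 8, -5)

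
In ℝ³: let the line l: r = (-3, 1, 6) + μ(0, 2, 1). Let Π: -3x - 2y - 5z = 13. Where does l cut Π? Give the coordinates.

Substitute r = (-3, 1, 6) + t(0, 2, 1) into the plane: -23 + (-9)t = 13, so t = -4.
Intersection: (-3, 1, 6) + (-4)·(0, 2, 1) = (-3, -7, 2).

(-3, -7, 2)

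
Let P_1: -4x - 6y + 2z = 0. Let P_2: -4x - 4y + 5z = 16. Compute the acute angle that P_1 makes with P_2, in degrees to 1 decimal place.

27.7

cos θ = |n₁·n₂| / (|n₁||n₂|) = |50| / (√56 · √57).
θ = arccos(0.88499) ≈ 27.7°.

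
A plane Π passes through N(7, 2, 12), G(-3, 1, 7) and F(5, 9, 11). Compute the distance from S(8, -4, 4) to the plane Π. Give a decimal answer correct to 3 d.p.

7.603

NG = (-10, -1, -5), NF = (-2, 7, -1); a normal to Π is NG × NF = (36, 0, -72).
Using N: Π has equation 36x - 72z = -612.
n·S − d = (36)·(8) + (0)·(-4) + (-72)·(4) − (-612) = 612; |n| = √6480.
Distance = |612| / √6480 = 612/√6480 ≈ 7.603.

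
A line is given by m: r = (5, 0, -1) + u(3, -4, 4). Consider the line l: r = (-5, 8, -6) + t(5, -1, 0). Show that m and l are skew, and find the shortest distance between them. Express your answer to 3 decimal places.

1.318

Common perpendicular direction n = (3, -4, 4) × (5, -1, 0) = (4, 20, 17).
With w = (-5, 8, -6) − (5, 0, -1) = (-10, 8, -5), w · n = 35.
Since n ≠ 0 the lines are not parallel, and w · n = 35 ≠ 0 so they do not intersect; hence they are skew.
Distance = |w · n| / |n| = |35| / √705 ≈ 1.318.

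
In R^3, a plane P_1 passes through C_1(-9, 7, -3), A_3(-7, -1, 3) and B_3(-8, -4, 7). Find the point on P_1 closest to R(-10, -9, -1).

C_1A_3 = (2, -8, 6), C_1B_3 = (1, -11, 10); a normal to P_1 is C_1A_3 × C_1B_3 = (-14, -14, -14).
Using C_1: P_1 has equation -14x - 14y - 14z = 70.
Foot = R − λn with λ = (n·R − d)/|n|² = (280 − 70)/588 = 5/14.
Foot = (-10, -9, -1) − (5/14)·(-14, -14, -14) = (-5, -4, 4).

(-5, -4, 4)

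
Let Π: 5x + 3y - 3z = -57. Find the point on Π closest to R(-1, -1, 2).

Foot = R − λn with λ = (n·R − d)/|n|² = (-14 − (-57))/43 = 1.
Foot = (-1, -1, 2) − 1·(5, 3, -3) = (-6, -4, 5).

(-6, -4, 5)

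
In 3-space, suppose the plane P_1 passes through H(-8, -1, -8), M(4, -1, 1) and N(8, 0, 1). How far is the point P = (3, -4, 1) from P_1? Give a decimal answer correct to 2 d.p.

2.54

HM = (12, 0, 9), HN = (16, 1, 9); a normal to P_1 is HM × HN = (-9, 36, 12).
Using H: P_1 has equation -9x + 36y + 12z = -60.
n·P − d = (-9)·(3) + (36)·(-4) + (12)·(1) − (-60) = -99; |n| = √1521.
Distance = |-99| / √1521 = 99/√1521 ≈ 2.54.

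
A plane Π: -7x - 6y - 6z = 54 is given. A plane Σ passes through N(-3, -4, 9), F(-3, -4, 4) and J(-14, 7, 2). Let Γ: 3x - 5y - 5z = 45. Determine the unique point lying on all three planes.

(0, -7, -2)

NF = (0, 0, -5), NJ = (-11, 11, -7); a normal to Σ is NF × NJ = (55, 55, 0).
Using N: Σ has equation 55x + 55y = -385.
Solving the 3×3 linear system -7x - 6y - 6z = 54, 55x + 55y = -385, 3x - 5y - 5z = 45 (e.g. by elimination or Cramer's rule, determinant = 2915) gives (0, -7, -2).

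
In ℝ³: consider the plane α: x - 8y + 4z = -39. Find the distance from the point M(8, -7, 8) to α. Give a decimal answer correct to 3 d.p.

15.000

n·M − d = (1)·(8) + (-8)·(-7) + (4)·(8) − (-39) = 135; |n| = √81.
Distance = |135| / √81 = 135/√81 ≈ 15.000.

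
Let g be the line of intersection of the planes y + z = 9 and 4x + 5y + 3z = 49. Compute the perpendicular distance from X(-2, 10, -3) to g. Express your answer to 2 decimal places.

Direction of g: (0, 1, 1) × (4, 5, 3) = (-2, 4, -4).
A point on g: solving the two plane equations with x = 1 gives (1, 9, 0).
Taking (1, 9, 0) on g with direction v = (-2, 4, -4): w = X − (1, 9, 0) = (-3, 1, -3), and w × v = (8, -6, -10).
Distance = |w × v| / |v| = √200 / √36 ≈ 2.36.

2.36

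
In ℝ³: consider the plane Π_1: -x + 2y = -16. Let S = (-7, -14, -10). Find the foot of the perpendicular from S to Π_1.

Foot = S − λn with λ = (n·S − d)/|n|² = (-21 − (-16))/5 = -1.
Foot = (-7, -14, -10) − (-1)·(-1, 2, 0) = (-8, -12, -10).

(-8, -12, -10)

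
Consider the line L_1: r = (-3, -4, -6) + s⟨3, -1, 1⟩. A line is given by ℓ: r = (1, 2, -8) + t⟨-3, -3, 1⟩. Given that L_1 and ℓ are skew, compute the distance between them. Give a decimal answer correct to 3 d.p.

0.295

Common perpendicular direction n = (3, -1, 1) × (-3, -3, 1) = (2, -6, -12).
With w = (1, 2, -8) − (-3, -4, -6) = (4, 6, -2), w · n = -4.
Distance = |w · n| / |n| = |-4| / √184 ≈ 0.295.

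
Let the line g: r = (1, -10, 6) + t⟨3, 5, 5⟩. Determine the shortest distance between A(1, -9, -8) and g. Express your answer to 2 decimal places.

Taking (1, -10, 6) on g with direction v = (3, 5, 5): w = A − (1, -10, 6) = (0, 1, -14), and w × v = (75, -42, -3).
Distance = |w × v| / |v| = √7398 / √59 ≈ 11.20.

11.20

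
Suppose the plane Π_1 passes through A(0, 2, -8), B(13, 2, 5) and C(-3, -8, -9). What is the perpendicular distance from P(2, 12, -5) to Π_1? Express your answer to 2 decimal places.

2.10

AB = (13, 0, 13), AC = (-3, -10, -1); a normal to Π_1 is AB × AC = (130, -26, -130).
Using A: Π_1 has equation 130x - 26y - 130z = 988.
n·P − d = (130)·(2) + (-26)·(12) + (-130)·(-5) − 988 = -390; |n| = √34476.
Distance = |-390| / √34476 = 390/√34476 ≈ 2.10.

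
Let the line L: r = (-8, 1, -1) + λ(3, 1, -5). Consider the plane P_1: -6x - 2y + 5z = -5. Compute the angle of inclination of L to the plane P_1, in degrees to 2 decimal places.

sin θ = |n·v| / (|n||v|) = |-45| / (√65 · √35) = 0.94346.
θ ≈ 70.64°.

70.64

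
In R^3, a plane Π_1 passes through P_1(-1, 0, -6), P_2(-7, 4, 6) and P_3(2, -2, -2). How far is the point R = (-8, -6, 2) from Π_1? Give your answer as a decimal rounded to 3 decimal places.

8.875

P_1P_2 = (-6, 4, 12), P_1P_3 = (3, -2, 4); a normal to Π_1 is P_1P_2 × P_1P_3 = (40, 60, 0).
Using P_1: Π_1 has equation 40x + 60y = -40.
n·R − d = (40)·(-8) + (60)·(-6) + (0)·(2) − (-40) = -640; |n| = √5200.
Distance = |-640| / √5200 = 640/√5200 ≈ 8.875.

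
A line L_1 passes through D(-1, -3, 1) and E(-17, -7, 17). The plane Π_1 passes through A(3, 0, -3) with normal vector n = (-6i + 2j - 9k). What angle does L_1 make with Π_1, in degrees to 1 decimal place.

12.8

A direction vector for L_1 is E − D = (-16, -4, 16).
Π_1: n·r = n·A gives -6x + 2y - 9z = 9.
sin θ = |n·v| / (|n||v|) = |-56| / (√121 · √528) = 0.22155.
θ ≈ 12.8°.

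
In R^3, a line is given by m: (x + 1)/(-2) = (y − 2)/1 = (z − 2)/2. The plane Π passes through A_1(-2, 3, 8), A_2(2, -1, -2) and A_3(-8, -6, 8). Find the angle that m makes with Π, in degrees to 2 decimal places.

m has direction (-2, 1, 2) through (-1, 2, 2).
A_1A_2 = (4, -4, -10), A_1A_3 = (-6, -9, 0); a normal to Π is A_1A_2 × A_1A_3 = (-90, 60, -60).
Using A_1: Π has equation -90x + 60y - 60z = -120.
sin θ = |n·v| / (|n||v|) = |120| / (√15300 · √9) = 0.32338.
θ ≈ 18.87°.

18.87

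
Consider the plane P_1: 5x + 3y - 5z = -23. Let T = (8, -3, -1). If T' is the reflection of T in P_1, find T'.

(-2, -9, 9)

λ = (n·T − d)/|n|² = (36 − (-23))/59 = 1.
Reflection = T − 2λn = (8, -3, -1) − 2·(5, 3, -5) = (-2, -9, 9).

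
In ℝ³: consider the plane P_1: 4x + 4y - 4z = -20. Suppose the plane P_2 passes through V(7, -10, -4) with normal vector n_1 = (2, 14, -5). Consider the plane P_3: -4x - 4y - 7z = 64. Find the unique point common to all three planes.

P_2: n_1·r = n_1·V gives 2x + 14y - 5z = -106.
Solving the 3×3 linear system 4x + 4y - 4z = -20, 2x + 14y - 5z = -106, -4x - 4y - 7z = 64 (e.g. by elimination or Cramer's rule, determinant = -528) gives (0, -9, -4).

(0, -9, -4)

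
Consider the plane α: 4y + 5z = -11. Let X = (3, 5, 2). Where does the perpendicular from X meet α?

Foot = X − λn with λ = (n·X − d)/|n|² = (30 − (-11))/41 = 1.
Foot = (3, 5, 2) − 1·(0, 4, 5) = (3, 1, -3).

(3, 1, -3)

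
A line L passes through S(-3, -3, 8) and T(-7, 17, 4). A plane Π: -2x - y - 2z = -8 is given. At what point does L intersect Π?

A direction vector for L is T − S = (-4, 20, -4).
Substitute r = (-3, -3, 8) + t(-4, 20, -4) into the plane: -7 + (-4)t = -8, so t = 1/4.
Intersection: (-3, -3, 8) + (1/4)·(-4, 20, -4) = (-4, 2, 7).

(-4, 2, 7)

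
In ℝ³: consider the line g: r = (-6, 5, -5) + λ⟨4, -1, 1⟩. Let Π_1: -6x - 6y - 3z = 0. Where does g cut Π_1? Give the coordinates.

Substitute r = (-6, 5, -5) + t(4, -1, 1) into the plane: 21 + (-21)t = 0, so t = 1.
Intersection: (-6, 5, -5) + 1·(4, -1, 1) = (-2, 4, -4).

(-2, 4, -4)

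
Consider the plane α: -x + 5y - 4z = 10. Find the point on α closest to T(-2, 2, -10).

Foot = T − λn with λ = (n·T − d)/|n|² = (52 − 10)/42 = 1.
Foot = (-2, 2, -10) − 1·(-1, 5, -4) = (-1, -3, -6).

(-1, -3, -6)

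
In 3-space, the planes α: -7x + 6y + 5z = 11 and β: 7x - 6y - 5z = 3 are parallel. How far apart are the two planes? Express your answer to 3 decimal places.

Rescale β by 1/(-1): -7x + 6y + 5z = -3. Then distance = |11 − (-3)| / √110 ≈ 1.335.

1.335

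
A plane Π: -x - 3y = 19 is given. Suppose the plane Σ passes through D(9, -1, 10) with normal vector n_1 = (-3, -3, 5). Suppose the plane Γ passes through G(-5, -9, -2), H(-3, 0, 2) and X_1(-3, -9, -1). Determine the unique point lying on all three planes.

(-1, -6, 1)

Σ: n_1·r = n_1·D gives -3x - 3y + 5z = 26.
GH = (2, 9, 4), GX_1 = (2, 0, 1); a normal to Γ is GH × GX_1 = (9, 6, -18).
Using G: Γ has equation 9x + 6y - 18z = -63.
Solving the 3×3 linear system -x - 3y = 19, -3x - 3y + 5z = 26, 9x + 6y - 18z = -63 (e.g. by elimination or Cramer's rule, determinant = 3) gives (-1, -6, 1).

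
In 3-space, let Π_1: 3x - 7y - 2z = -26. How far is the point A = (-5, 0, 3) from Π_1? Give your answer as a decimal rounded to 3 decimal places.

0.635

n·A − d = (3)·(-5) + (-7)·(0) + (-2)·(3) − (-26) = 5; |n| = √62.
Distance = |5| / √62 = 5/√62 ≈ 0.635.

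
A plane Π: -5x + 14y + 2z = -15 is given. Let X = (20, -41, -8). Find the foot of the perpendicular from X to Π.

(5, 1, -2)

Foot = X − λn with λ = (n·X − d)/|n|² = (-690 − (-15))/225 = -3.
Foot = (20, -41, -8) − (-3)·(-5, 14, 2) = (5, 1, -2).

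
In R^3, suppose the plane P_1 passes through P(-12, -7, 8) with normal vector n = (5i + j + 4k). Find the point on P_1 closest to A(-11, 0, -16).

P_1: n·r = n·P gives 5x + y + 4z = -35.
Foot = A − λn with λ = (n·A − d)/|n|² = (-119 − (-35))/42 = -2.
Foot = (-11, 0, -16) − (-2)·(5, 1, 4) = (-1, 2, -8).

(-1, 2, -8)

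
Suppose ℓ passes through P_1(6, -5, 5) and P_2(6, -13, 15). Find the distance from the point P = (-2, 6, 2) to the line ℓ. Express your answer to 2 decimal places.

10.44

A direction vector for ℓ is P_2 − P_1 = (0, -8, 10).
Taking (6, -5, 5) on ℓ with direction v = (0, -8, 10): w = P − (6, -5, 5) = (-8, 11, -3), and w × v = (86, 80, 64).
Distance = |w × v| / |v| = √17892 / √164 ≈ 10.44.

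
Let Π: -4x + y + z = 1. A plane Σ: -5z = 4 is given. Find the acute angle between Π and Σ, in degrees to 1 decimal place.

76.4

cos θ = |n₁·n₂| / (|n₁||n₂|) = |-5| / (√18 · √25).
θ = arccos(0.23570) ≈ 76.4°.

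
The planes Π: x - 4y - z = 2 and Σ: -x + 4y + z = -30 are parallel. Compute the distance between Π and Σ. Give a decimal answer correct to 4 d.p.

Rescale Σ by 1/(-1): x - 4y - z = 30. Then distance = |2 − 30| / √18 ≈ 6.5997.

6.5997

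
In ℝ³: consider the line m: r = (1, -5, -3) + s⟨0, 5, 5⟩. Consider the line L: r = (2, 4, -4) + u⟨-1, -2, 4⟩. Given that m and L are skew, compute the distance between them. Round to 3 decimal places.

Common perpendicular direction n = (0, 5, 5) × (-1, -2, 4) = (30, -5, 5).
With w = (2, 4, -4) − (1, -5, -3) = (1, 9, -1), w · n = -20.
Distance = |w · n| / |n| = |-20| / √950 ≈ 0.649.

0.649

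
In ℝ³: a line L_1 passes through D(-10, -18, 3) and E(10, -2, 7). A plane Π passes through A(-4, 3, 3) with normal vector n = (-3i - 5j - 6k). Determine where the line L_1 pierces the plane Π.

(5, -6, 6)

A direction vector for L_1 is E − D = (20, 16, 4).
Π: n·r = n·A gives -3x - 5y - 6z = -21.
Substitute r = (-10, -18, 3) + t(20, 16, 4) into the plane: 102 + (-164)t = -21, so t = 3/4.
Intersection: (-10, -18, 3) + (3/4)·(20, 16, 4) = (5, -6, 6).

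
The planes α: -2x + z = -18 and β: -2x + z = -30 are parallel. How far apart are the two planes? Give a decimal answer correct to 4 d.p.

5.3666

Same normal n = (-2, 0, 1) with |n| = √5; distance = |-18 − (-30)| / |n| = 12/√5 ≈ 5.3666.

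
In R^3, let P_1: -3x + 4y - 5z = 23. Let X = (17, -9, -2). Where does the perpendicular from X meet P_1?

(11, -1, -12)

Foot = X − λn with λ = (n·X − d)/|n|² = (-77 − 23)/50 = -2.
Foot = (17, -9, -2) − (-2)·(-3, 4, -5) = (11, -1, -12).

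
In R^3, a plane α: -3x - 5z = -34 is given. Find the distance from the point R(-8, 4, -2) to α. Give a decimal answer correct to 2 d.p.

n·R − d = (-3)·(-8) + (0)·(4) + (-5)·(-2) − (-34) = 68; |n| = √34.
Distance = |68| / √34 = 68/√34 ≈ 11.66.

11.66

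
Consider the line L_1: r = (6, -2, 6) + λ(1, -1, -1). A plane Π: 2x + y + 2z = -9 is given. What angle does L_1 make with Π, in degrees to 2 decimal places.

11.10

sin θ = |n·v| / (|n||v|) = |-1| / (√9 · √3) = 0.19245.
θ ≈ 11.10°.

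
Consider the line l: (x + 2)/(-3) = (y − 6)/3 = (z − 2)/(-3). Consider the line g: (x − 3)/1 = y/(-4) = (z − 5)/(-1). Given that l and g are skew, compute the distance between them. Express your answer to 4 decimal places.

l has direction (-3, 3, -3) through (-2, 6, 2).
g has direction (1, -4, -1) through (3, 0, 5).
Common perpendicular direction n = (-3, 3, -3) × (1, -4, -1) = (-15, -6, 9).
With w = (3, 0, 5) − (-2, 6, 2) = (5, -6, 3), w · n = -12.
Distance = |w · n| / |n| = |-12| / √342 ≈ 0.6489.

0.6489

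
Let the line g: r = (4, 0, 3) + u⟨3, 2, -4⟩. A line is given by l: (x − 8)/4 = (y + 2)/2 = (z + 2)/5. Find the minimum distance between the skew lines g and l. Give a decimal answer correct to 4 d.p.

l has direction (4, 2, 5) through (8, -2, -2).
Common perpendicular direction n = (3, 2, -4) × (4, 2, 5) = (18, -31, -2).
With w = (8, -2, -2) − (4, 0, 3) = (4, -2, -5), w · n = 144.
Distance = |w · n| / |n| = |144| / √1289 ≈ 4.0108.

4.0108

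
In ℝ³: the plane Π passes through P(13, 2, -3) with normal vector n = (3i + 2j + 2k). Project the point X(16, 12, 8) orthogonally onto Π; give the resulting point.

Π: n·r = n·P gives 3x + 2y + 2z = 37.
Foot = X − λn with λ = (n·X − d)/|n|² = (88 − 37)/17 = 3.
Foot = (16, 12, 8) − 3·(3, 2, 2) = (7, 6, 2).

(7, 6, 2)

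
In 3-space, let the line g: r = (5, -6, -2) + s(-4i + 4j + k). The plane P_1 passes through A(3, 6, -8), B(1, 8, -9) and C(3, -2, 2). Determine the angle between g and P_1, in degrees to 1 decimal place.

AB = (-2, 2, -1), AC = (0, -8, 10); a normal to P_1 is AB × AC = (12, 20, 16).
Using A: P_1 has equation 12x + 20y + 16z = 28.
sin θ = |n·v| / (|n||v|) = |48| / (√800 · √33) = 0.29542.
θ ≈ 17.2°.

17.2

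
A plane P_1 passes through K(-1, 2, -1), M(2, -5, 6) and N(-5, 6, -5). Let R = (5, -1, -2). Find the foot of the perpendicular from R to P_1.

(5, 1, 0)

KM = (3, -7, 7), KN = (-4, 4, -4); a normal to P_1 is KM × KN = (0, -16, -16).
Using K: P_1 has equation -16y - 16z = -16.
Foot = R − λn with λ = (n·R − d)/|n|² = (48 − (-16))/512 = 1/8.
Foot = (5, -1, -2) − (1/8)·(0, -16, -16) = (5, 1, 0).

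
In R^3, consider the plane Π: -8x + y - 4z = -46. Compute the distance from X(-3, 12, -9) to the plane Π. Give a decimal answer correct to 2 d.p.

n·X − d = (-8)·(-3) + (1)·(12) + (-4)·(-9) − (-46) = 118; |n| = √81.
Distance = |118| / √81 = 118/√81 ≈ 13.11.

13.11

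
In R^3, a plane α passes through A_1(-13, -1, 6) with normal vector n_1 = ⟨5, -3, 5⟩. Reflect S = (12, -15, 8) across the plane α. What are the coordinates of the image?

(-18, 3, -22)

α: n_1·r = n_1·A_1 gives 5x - 3y + 5z = -32.
λ = (n·S − d)/|n|² = (145 − (-32))/59 = 3.
Reflection = S − 2λn = (12, -15, 8) − 6·(5, -3, 5) = (-18, 3, -22).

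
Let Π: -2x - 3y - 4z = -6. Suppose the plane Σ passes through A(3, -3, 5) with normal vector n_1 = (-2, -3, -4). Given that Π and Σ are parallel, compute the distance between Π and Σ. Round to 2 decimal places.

Σ: n_1·r = n_1·A gives -2x - 3y - 4z = -17.
Same normal n = (-2, -3, -4) with |n| = √29; distance = |-6 − (-17)| / |n| = 11/√29 ≈ 2.04.

2.04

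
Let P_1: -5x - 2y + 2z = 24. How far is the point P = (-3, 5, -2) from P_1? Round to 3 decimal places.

n·P − d = (-5)·(-3) + (-2)·(5) + (2)·(-2) − 24 = -23; |n| = √33.
Distance = |-23| / √33 = 23/√33 ≈ 4.004.

4.004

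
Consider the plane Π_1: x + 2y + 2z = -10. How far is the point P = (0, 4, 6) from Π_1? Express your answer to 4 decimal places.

n·P − d = (1)·(0) + (2)·(4) + (2)·(6) − (-10) = 30; |n| = √9.
Distance = |30| / √9 = 30/√9 ≈ 10.0000.

10.0000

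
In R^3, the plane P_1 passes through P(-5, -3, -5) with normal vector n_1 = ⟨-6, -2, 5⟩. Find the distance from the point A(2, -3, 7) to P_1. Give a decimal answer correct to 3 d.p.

2.233

P_1: n_1·r = n_1·P gives -6x - 2y + 5z = 11.
n·A − d = (-6)·(2) + (-2)·(-3) + (5)·(7) − 11 = 18; |n| = √65.
Distance = |18| / √65 = 18/√65 ≈ 2.233.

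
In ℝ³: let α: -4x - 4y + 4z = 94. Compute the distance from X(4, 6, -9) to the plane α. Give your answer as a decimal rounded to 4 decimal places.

n·X − d = (-4)·(4) + (-4)·(6) + (4)·(-9) − 94 = -170; |n| = √48.
Distance = |-170| / √48 = 170/√48 ≈ 24.5374.

24.5374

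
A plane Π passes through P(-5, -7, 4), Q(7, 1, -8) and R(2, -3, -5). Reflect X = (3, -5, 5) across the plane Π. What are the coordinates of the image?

PQ = (12, 8, -12), PR = (7, 4, -9); a normal to Π is PQ × PR = (-24, 24, -8).
Using P: Π has equation -24x + 24y - 8z = -80.
λ = (n·X − d)/|n|² = (-232 − (-80))/1216 = -1/8.
Reflection = X − 2λn = (3, -5, 5) − (-1/4)·(-24, 24, -8) = (-3, 1, 3).

(-3, 1, 3)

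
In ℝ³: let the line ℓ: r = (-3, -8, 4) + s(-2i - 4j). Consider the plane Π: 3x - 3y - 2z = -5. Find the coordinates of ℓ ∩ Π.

(1, 0, 4)

Substitute r = (-3, -8, 4) + t(-2, -4, 0) into the plane: 7 + 6t = -5, so t = -2.
Intersection: (-3, -8, 4) + (-2)·(-2, -4, 0) = (1, 0, 4).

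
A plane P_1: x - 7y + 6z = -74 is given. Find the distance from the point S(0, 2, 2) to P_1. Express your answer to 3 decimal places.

n·S − d = (1)·(0) + (-7)·(2) + (6)·(2) − (-74) = 72; |n| = √86.
Distance = |72| / √86 = 72/√86 ≈ 7.764.

7.764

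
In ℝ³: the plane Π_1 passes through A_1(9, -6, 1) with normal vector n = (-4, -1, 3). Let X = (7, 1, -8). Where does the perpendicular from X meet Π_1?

(3, 0, -5)

Π_1: n·r = n·A_1 gives -4x - y + 3z = -27.
Foot = X − λn with λ = (n·X − d)/|n|² = (-53 − (-27))/26 = -1.
Foot = (7, 1, -8) − (-1)·(-4, -1, 3) = (3, 0, -5).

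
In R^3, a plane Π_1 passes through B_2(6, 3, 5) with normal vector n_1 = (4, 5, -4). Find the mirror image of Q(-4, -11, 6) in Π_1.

(12, 9, -10)

Π_1: n_1·r = n_1·B_2 gives 4x + 5y - 4z = 19.
λ = (n·Q − d)/|n|² = (-95 − 19)/57 = -2.
Reflection = Q − 2λn = (-4, -11, 6) − (-4)·(4, 5, -4) = (12, 9, -10).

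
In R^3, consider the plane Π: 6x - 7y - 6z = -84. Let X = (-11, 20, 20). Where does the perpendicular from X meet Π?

(1, 6, 8)

Foot = X − λn with λ = (n·X − d)/|n|² = (-326 − (-84))/121 = -2.
Foot = (-11, 20, 20) − (-2)·(6, -7, -6) = (1, 6, 8).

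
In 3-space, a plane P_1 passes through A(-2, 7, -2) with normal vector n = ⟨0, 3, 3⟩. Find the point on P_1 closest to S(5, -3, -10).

(5, 6, -1)

P_1: n·r = n·A gives 3y + 3z = 15.
Foot = S − λn with λ = (n·S − d)/|n|² = (-39 − 15)/18 = -3.
Foot = (5, -3, -10) − (-3)·(0, 3, 3) = (5, 6, -1).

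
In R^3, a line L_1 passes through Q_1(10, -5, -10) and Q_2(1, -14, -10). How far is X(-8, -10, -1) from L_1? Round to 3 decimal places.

12.865

A direction vector for L_1 is Q_2 − Q_1 = (-9, -9, 0).
Taking (10, -5, -10) on L_1 with direction v = (-9, -9, 0): w = X − (10, -5, -10) = (-18, -5, 9), and w × v = (81, -81, 117).
Distance = |w × v| / |v| = √26811 / √162 ≈ 12.865.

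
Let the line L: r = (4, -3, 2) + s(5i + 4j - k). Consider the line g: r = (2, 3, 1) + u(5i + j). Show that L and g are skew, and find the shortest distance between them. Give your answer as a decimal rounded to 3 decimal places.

Common perpendicular direction n = (5, 4, -1) × (5, 1, 0) = (1, -5, -15).
With w = (2, 3, 1) − (4, -3, 2) = (-2, 6, -1), w · n = -17.
Since n ≠ 0 the lines are not parallel, and w · n = -17 ≠ 0 so they do not intersect; hence they are skew.
Distance = |w · n| / |n| = |-17| / √251 ≈ 1.073.

1.073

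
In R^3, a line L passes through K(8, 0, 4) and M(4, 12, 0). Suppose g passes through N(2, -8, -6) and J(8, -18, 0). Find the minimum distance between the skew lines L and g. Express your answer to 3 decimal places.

A direction vector for L is M − K = (-4, 12, -4).
A direction vector for g is J − N = (6, -10, 6).
Common perpendicular direction n = (-4, 12, -4) × (6, -10, 6) = (32, 0, -32).
With w = (2, -8, -6) − (8, 0, 4) = (-6, -8, -10), w · n = 128.
Distance = |w · n| / |n| = |128| / √2048 ≈ 2.828.

2.828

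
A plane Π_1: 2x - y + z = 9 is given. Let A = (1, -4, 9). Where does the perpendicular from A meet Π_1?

(-1, -3, 8)

Foot = A − λn with λ = (n·A − d)/|n|² = (15 − 9)/6 = 1.
Foot = (1, -4, 9) − 1·(2, -1, 1) = (-1, -3, 8).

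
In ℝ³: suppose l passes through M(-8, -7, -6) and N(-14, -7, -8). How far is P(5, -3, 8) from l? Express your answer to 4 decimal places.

A direction vector for l is N − M = (-6, 0, -2).
Taking (-8, -7, -6) on l with direction v = (-6, 0, -2): w = P − (-8, -7, -6) = (13, 4, 14), and w × v = (-8, -58, 24).
Distance = |w × v| / |v| = √4004 / √40 ≈ 10.0050.

10.0050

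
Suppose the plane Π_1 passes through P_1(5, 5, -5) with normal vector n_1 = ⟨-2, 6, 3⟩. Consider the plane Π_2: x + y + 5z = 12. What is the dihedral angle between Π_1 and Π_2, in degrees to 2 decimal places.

Π_1: n_1·r = n_1·P_1 gives -2x + 6y + 3z = 5.
cos θ = |n₁·n₂| / (|n₁||n₂|) = |19| / (√49 · √27).
θ = arccos(0.52236) ≈ 58.51°.

58.51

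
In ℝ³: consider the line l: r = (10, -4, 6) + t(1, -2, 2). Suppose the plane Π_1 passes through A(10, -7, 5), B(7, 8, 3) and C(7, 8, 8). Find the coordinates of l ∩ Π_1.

(9, -2, 4)

AB = (-3, 15, -2), AC = (-3, 15, 3); a normal to Π_1 is AB × AC = (75, 15, 0).
Using A: Π_1 has equation 75x + 15y = 645.
Substitute r = (10, -4, 6) + t(1, -2, 2) into the plane: 690 + 45t = 645, so t = -1.
Intersection: (10, -4, 6) + (-1)·(1, -2, 2) = (9, -2, 4).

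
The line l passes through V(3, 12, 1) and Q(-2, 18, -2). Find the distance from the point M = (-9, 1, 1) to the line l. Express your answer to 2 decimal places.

A direction vector for l is Q − V = (-5, 6, -3).
Taking (3, 12, 1) on l with direction v = (-5, 6, -3): w = M − (3, 12, 1) = (-12, -11, 0), and w × v = (33, -36, -127).
Distance = |w × v| / |v| = √18514 / √70 ≈ 16.26.

16.26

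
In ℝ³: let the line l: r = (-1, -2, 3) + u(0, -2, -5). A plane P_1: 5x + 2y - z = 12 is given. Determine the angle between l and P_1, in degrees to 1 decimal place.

sin θ = |n·v| / (|n||v|) = |1| / (√30 · √29) = 0.03390.
θ ≈ 1.9°.

1.9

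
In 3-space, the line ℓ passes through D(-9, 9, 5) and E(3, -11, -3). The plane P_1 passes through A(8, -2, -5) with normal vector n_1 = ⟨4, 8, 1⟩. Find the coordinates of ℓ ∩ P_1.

A direction vector for ℓ is E − D = (12, -20, -8).
P_1: n_1·r = n_1·A gives 4x + 8y + z = 11.
Substitute r = (-9, 9, 5) + t(12, -20, -8) into the plane: 41 + (-120)t = 11, so t = 1/4.
Intersection: (-9, 9, 5) + (1/4)·(12, -20, -8) = (-6, 4, 3).

(-6, 4, 3)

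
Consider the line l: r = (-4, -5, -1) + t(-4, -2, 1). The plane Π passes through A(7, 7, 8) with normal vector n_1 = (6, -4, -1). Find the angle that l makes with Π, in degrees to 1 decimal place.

30.6

Π: n_1·r = n_1·A gives 6x - 4y - z = 6.
sin θ = |n·v| / (|n||v|) = |-17| / (√53 · √21) = 0.50957.
θ ≈ 30.6°.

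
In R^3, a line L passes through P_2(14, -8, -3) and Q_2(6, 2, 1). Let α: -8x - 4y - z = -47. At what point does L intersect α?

A direction vector for L is Q_2 − P_2 = (-8, 10, 4).
Substitute r = (14, -8, -3) + t(-8, 10, 4) into the plane: -77 + 20t = -47, so t = 3/2.
Intersection: (14, -8, -3) + (3/2)·(-8, 10, 4) = (2, 7, 3).

(2, 7, 3)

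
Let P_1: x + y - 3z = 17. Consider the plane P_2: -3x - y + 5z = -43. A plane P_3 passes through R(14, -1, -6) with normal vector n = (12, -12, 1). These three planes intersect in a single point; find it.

(7, -8, -6)

P_3: n·r = n·R gives 12x - 12y + z = 174.
Solving the 3×3 linear system x + y - 3z = 17, -3x - y + 5z = -43, 12x - 12y + z = 174 (e.g. by elimination or Cramer's rule, determinant = -22) gives (7, -8, -6).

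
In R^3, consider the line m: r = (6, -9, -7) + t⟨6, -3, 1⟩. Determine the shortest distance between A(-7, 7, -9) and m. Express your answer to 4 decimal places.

Taking (6, -9, -7) on m with direction v = (6, -3, 1): w = A − (6, -9, -7) = (-13, 16, -2), and w × v = (10, 1, -57).
Distance = |w × v| / |v| = √3350 / √46 ≈ 8.5338.

8.5338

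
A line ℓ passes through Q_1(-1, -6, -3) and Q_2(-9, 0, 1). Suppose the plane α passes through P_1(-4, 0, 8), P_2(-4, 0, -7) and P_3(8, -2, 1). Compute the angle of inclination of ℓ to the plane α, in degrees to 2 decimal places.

A direction vector for ℓ is Q_2 − Q_1 = (-8, 6, 4).
P_1P_2 = (0, 0, -15), P_1P_3 = (12, -2, -7); a normal to α is P_1P_2 × P_1P_3 = (-30, -180, 0).
Using P_1: α has equation -30x - 180y = 120.
sin θ = |n·v| / (|n||v|) = |-840| / (√33300 · √116) = 0.42739.
θ ≈ 25.30°.

25.30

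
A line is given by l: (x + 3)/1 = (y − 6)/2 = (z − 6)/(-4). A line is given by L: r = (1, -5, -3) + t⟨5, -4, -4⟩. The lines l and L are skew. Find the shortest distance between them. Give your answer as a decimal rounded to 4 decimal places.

l has direction (1, 2, -4) through (-3, 6, 6).
Common perpendicular direction n = (1, 2, -4) × (5, -4, -4) = (-24, -16, -14).
With w = (1, -5, -3) − (-3, 6, 6) = (4, -11, -9), w · n = 206.
Distance = |w · n| / |n| = |206| / √1028 ≈ 6.4250.

6.4250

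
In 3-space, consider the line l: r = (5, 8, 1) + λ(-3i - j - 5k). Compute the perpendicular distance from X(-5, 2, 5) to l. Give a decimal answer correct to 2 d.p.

Taking (5, 8, 1) on l with direction v = (-3, -1, -5): w = X − (5, 8, 1) = (-10, -6, 4), and w × v = (34, -62, -8).
Distance = |w × v| / |v| = √5064 / √35 ≈ 12.03.

12.03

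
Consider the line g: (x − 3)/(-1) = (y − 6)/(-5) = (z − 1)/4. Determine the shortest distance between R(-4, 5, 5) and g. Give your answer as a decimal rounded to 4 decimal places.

g has direction (-1, -5, 4) through (3, 6, 1).
Taking (3, 6, 1) on g with direction v = (-1, -5, 4): w = R − (3, 6, 1) = (-7, -1, 4), and w × v = (16, 24, 34).
Distance = |w × v| / |v| = √1988 / √42 ≈ 6.8799.

6.8799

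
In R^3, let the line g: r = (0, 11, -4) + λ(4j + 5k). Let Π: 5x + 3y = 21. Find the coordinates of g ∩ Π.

(0, 7, -9)

Substitute r = (0, 11, -4) + t(0, 4, 5) into the plane: 33 + 12t = 21, so t = -1.
Intersection: (0, 11, -4) + (-1)·(0, 4, 5) = (0, 7, -9).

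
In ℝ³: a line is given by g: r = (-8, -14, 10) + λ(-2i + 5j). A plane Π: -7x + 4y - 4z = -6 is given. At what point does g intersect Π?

(-10, -9, 10)

Substitute r = (-8, -14, 10) + t(-2, 5, 0) into the plane: -40 + 34t = -6, so t = 1.
Intersection: (-8, -14, 10) + 1·(-2, 5, 0) = (-10, -9, 10).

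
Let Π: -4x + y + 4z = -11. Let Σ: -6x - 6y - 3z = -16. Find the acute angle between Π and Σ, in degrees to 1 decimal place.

cos θ = |n₁·n₂| / (|n₁||n₂|) = |6| / (√33 · √81).
θ = arccos(0.11605) ≈ 83.3°.

83.3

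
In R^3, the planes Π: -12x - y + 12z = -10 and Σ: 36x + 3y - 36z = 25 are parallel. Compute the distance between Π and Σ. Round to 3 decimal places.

Rescale Σ by 1/(-3): -12x - y + 12z = -25/3. Then distance = |-10 − (-25/3)| / √289 ≈ 0.098.

0.098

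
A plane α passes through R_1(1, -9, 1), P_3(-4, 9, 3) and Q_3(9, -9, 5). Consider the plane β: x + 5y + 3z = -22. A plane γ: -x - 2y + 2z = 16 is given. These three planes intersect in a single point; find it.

R_1P_3 = (-5, 18, 2), R_1Q_3 = (8, 0, 4); a normal to α is R_1P_3 × R_1Q_3 = (72, 36, -144).
Using R_1: α has equation 72x + 36y - 144z = -396.
Solving the 3×3 linear system 72x + 36y - 144z = -396, x + 5y + 3z = -22, -x - 2y + 2z = 16 (e.g. by elimination or Cramer's rule, determinant = 540) gives (4, -7, 3).

(4, -7, 3)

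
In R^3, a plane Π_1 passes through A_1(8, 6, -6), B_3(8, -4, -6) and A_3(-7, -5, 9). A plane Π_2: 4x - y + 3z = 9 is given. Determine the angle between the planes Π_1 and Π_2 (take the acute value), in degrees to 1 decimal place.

13.9

A_1B_3 = (0, -10, 0), A_1A_3 = (-15, -11, 15); a normal to Π_1 is A_1B_3 × A_1A_3 = (-150, 0, -150).
Using A_1: Π_1 has equation -150x - 150z = -300.
cos θ = |n₁·n₂| / (|n₁||n₂|) = |-1050| / (√45000 · √26).
θ = arccos(0.97073) ≈ 13.9°.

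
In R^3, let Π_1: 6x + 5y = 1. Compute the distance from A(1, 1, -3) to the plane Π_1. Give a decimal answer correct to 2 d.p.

n·A − d = (6)·(1) + (5)·(1) + (0)·(-3) − 1 = 10; |n| = √61.
Distance = |10| / √61 = 10/√61 ≈ 1.28.

1.28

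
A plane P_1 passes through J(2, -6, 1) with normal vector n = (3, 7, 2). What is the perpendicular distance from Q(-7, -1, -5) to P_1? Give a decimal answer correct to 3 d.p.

0.508

P_1: n·r = n·J gives 3x + 7y + 2z = -34.
n·Q − d = (3)·(-7) + (7)·(-1) + (2)·(-5) − (-34) = -4; |n| = √62.
Distance = |-4| / √62 = 4/√62 ≈ 0.508.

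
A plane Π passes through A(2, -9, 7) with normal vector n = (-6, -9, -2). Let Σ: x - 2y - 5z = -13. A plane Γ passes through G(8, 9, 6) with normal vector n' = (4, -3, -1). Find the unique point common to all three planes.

Π: n·r = n·A gives -6x - 9y - 2z = 55.
Γ: n'·r = n'·G gives 4x - 3y - z = -1.
Solving the 3×3 linear system -6x - 9y - 2z = 55, x - 2y - 5z = -13, 4x - 3y - z = -1 (e.g. by elimination or Cramer's rule, determinant = 239) gives (-3, -5, 4).

(-3, -5, 4)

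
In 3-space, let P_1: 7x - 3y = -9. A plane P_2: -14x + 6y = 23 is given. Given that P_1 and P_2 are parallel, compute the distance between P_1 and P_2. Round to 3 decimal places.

Rescale P_2 by 1/(-2): 7x - 3y = -23/2. Then distance = |-9 − (-23/2)| / √58 ≈ 0.328.

0.328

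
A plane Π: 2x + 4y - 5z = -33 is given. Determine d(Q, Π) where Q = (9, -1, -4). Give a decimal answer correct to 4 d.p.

9.9878

n·Q − d = (2)·(9) + (4)·(-1) + (-5)·(-4) − (-33) = 67; |n| = √45.
Distance = |67| / √45 = 67/√45 ≈ 9.9878.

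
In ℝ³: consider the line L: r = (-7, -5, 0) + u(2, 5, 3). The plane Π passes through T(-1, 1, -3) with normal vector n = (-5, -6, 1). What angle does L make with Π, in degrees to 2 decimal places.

Π: n·r = n·T gives -5x - 6y + z = -4.
sin θ = |n·v| / (|n||v|) = |-37| / (√62 · √38) = 0.76228.
θ ≈ 49.67°.

49.67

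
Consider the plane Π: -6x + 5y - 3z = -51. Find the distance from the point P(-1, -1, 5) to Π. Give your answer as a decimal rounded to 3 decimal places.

4.422

n·P − d = (-6)·(-1) + (5)·(-1) + (-3)·(5) − (-51) = 37; |n| = √70.
Distance = |37| / √70 = 37/√70 ≈ 4.422.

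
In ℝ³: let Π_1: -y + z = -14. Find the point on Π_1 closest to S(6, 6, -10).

Foot = S − λn with λ = (n·S − d)/|n|² = (-16 − (-14))/2 = -1.
Foot = (6, 6, -10) − (-1)·(0, -1, 1) = (6, 5, -9).

(6, 5, -9)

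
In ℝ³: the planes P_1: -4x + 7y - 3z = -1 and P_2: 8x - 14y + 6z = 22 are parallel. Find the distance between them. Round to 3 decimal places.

1.162

Rescale P_2 by 1/(-2): -4x + 7y - 3z = -11. Then distance = |-1 − (-11)| / √74 ≈ 1.162.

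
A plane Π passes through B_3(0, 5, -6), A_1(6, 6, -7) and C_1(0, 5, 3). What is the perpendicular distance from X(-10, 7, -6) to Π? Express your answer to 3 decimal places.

B_3A_1 = (6, 1, -1), B_3C_1 = (0, 0, 9); a normal to Π is B_3A_1 × B_3C_1 = (9, -54, 0).
Using B_3: Π has equation 9x - 54y = -270.
n·X − d = (9)·(-10) + (-54)·(7) + (0)·(-6) − (-270) = -198; |n| = √2997.
Distance = |-198| / √2997 = 198/√2997 ≈ 3.617.

3.617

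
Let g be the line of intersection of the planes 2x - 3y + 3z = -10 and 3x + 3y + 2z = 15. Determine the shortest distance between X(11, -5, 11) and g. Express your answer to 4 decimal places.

17.3235

Direction of g: (2, -3, 3) × (3, 3, 2) = (-15, 5, 15).
A point on g: solving the two plane equations with x = 10 gives (10, 1, -9).
Taking (10, 1, -9) on g with direction v = (-15, 5, 15): w = X − (10, 1, -9) = (1, -6, 20), and w × v = (-190, -315, -85).
Distance = |w × v| / |v| = √142550 / √475 ≈ 17.3235.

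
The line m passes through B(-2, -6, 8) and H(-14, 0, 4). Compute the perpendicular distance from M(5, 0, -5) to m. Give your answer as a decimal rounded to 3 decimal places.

15.935

A direction vector for m is H − B = (-12, 6, -4).
Taking (-2, -6, 8) on m with direction v = (-12, 6, -4): w = M − (-2, -6, 8) = (7, 6, -13), and w × v = (54, 184, 114).
Distance = |w × v| / |v| = √49768 / √196 ≈ 15.935.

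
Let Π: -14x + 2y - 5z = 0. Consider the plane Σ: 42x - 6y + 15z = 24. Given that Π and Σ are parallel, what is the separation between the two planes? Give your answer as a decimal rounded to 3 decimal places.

Rescale Σ by 1/(-3): -14x + 2y - 5z = -8. Then distance = |0 − (-8)| / √225 ≈ 0.533.

0.533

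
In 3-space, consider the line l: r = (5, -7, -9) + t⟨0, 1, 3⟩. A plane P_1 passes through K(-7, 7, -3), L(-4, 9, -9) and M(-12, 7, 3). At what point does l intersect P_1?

KL = (3, 2, -6), KM = (-5, 0, 6); a normal to P_1 is KL × KM = (12, 12, 10).
Using K: P_1 has equation 12x + 12y + 10z = -30.
Substitute r = (5, -7, -9) + t(0, 1, 3) into the plane: -114 + 42t = -30, so t = 2.
Intersection: (5, -7, -9) + 2·(0, 1, 3) = (5, -5, -3).

(5, -5, -3)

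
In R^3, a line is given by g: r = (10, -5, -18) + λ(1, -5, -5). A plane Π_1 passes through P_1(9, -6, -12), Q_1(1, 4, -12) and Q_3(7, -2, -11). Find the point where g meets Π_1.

P_1Q_1 = (-8, 10, 0), P_1Q_3 = (-2, 4, 1); a normal to Π_1 is P_1Q_1 × P_1Q_3 = (10, 8, -12).
Using P_1: Π_1 has equation 10x + 8y - 12z = 186.
Substitute r = (10, -5, -18) + t(1, -5, -5) into the plane: 276 + 30t = 186, so t = -3.
Intersection: (10, -5, -18) + (-3)·(1, -5, -5) = (7, 10, -3).

(7, 10, -3)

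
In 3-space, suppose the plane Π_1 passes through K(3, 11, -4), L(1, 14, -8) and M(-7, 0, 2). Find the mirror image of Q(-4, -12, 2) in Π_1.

KL = (-2, 3, -4), KM = (-10, -11, 6); a normal to Π_1 is KL × KM = (-26, 52, 52).
Using K: Π_1 has equation -26x + 52y + 52z = 286.
λ = (n·Q − d)/|n|² = (-416 − 286)/6084 = -3/26.
Reflection = Q − 2λn = (-4, -12, 2) − (-3/13)·(-26, 52, 52) = (-10, 0, 14).

(-10, 0, 14)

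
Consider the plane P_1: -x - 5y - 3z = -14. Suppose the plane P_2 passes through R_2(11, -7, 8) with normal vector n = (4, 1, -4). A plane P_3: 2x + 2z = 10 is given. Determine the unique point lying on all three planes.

P_2: n·r = n·R_2 gives 4x + y - 4z = 5.
Solving the 3×3 linear system -x - 5y - 3z = -14, 4x + y - 4z = 5, 2x + 2z = 10 (e.g. by elimination or Cramer's rule, determinant = 84) gives (3, 1, 2).

(3, 1, 2)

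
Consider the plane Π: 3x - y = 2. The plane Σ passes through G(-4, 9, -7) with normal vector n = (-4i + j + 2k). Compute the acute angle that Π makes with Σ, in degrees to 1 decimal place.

26.2

Σ: n·r = n·G gives -4x + y + 2z = 11.
cos θ = |n₁·n₂| / (|n₁||n₂|) = |-13| / (√10 · √21).
θ = arccos(0.89709) ≈ 26.2°.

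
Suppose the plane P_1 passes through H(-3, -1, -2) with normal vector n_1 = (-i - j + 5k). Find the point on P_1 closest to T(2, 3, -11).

(0, 1, -1)

P_1: n_1·r = n_1·H gives -x - y + 5z = -6.
Foot = T − λn with λ = (n·T − d)/|n|² = (-60 − (-6))/27 = -2.
Foot = (2, 3, -11) − (-2)·(-1, -1, 5) = (0, 1, -1).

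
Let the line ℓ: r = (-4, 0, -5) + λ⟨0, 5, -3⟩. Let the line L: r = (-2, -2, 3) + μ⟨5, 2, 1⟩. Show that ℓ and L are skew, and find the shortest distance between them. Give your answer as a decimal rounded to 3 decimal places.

4.750

Common perpendicular direction n = (0, 5, -3) × (5, 2, 1) = (11, -15, -25).
With w = (-2, -2, 3) − (-4, 0, -5) = (2, -2, 8), w · n = -148.
Since n ≠ 0 the lines are not parallel, and w · n = -148 ≠ 0 so they do not intersect; hence they are skew.
Distance = |w · n| / |n| = |-148| / √971 ≈ 4.750.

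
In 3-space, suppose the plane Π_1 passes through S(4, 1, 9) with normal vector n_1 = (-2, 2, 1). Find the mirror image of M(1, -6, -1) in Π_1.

(-7, 2, 3)

Π_1: n_1·r = n_1·S gives -2x + 2y + z = 3.
λ = (n·M − d)/|n|² = (-15 − 3)/9 = -2.
Reflection = M − 2λn = (1, -6, -1) − (-4)·(-2, 2, 1) = (-7, 2, 3).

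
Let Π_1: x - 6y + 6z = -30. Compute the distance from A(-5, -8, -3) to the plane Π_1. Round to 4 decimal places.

6.4373

n·A − d = (1)·(-5) + (-6)·(-8) + (6)·(-3) − (-30) = 55; |n| = √73.
Distance = |55| / √73 = 55/√73 ≈ 6.4373.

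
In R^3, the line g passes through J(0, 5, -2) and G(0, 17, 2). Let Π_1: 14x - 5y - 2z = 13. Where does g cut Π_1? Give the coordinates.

(0, -1, -4)

A direction vector for g is G − J = (0, 12, 4).
Substitute r = (0, 5, -2) + t(0, 12, 4) into the plane: -21 + (-68)t = 13, so t = -1/2.
Intersection: (0, 5, -2) + (-1/2)·(0, 12, 4) = (0, -1, -4).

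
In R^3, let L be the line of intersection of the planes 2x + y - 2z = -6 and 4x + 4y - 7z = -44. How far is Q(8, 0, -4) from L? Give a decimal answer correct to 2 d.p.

Direction of L: (2, 1, -2) × (4, 4, -7) = (1, 6, 4).
A point on L: solving the two plane equations with x = 6 gives (6, -10, 4).
Taking (6, -10, 4) on L with direction v = (1, 6, 4): w = Q − (6, -10, 4) = (2, 10, -8), and w × v = (88, -16, 2).
Distance = |w × v| / |v| = √8004 / √53 ≈ 12.29.

12.29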